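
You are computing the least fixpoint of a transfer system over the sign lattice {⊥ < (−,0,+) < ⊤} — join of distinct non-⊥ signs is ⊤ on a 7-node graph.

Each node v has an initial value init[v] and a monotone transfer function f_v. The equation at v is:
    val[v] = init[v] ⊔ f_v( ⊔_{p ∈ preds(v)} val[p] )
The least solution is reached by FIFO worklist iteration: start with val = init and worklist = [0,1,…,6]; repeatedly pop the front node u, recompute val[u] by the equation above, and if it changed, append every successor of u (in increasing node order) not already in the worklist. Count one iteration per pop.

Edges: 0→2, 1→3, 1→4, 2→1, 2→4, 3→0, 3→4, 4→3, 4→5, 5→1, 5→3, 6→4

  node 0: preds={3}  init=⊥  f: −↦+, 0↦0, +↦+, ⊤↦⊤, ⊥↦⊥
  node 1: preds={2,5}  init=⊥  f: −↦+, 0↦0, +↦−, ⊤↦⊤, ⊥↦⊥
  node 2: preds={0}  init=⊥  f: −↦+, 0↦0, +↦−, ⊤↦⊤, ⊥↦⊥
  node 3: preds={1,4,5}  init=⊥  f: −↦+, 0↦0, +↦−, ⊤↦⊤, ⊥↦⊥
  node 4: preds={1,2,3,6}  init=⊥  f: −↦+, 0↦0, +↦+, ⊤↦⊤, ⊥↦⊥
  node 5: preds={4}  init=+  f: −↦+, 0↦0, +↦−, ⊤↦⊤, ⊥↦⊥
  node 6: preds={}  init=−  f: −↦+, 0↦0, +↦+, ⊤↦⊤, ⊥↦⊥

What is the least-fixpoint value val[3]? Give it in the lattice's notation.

⊤

Trace (14 dequeues):
  [1] u=0 | in ⊥ | out ⊥ | ==
  [2] u=1 | in + | out − | prev ⊥ | push {}
  [3] u=2 | in ⊥ | out ⊥ | ==
  [4] u=3 | in ⊤ | out ⊤ | prev ⊥ | push {0}
  [5] u=4 | in ⊤ | out ⊤ | prev ⊥ | push {3}
  [6] u=5 | in ⊤ | out ⊤ | prev + | push {1}
  [7] u=6 | in ⊥ | out − | ==
  [8] u=0 | in ⊤ | out ⊤ | prev ⊥ | push {2}
  [9] u=3 | in ⊤ | out ⊤ | ==
  [10] u=1 | in ⊤ | out ⊤ | prev − | push {3,4}
  [11] u=2 | in ⊤ | out ⊤ | prev ⊥ | push {1}
  [12] u=3 | in ⊤ | out ⊤ | ==
  [13] u=4 | in ⊤ | out ⊤ | ==
  [14] u=1 | in ⊤ | out ⊤ | ==

Converged values:
  [0] ⊤
  [1] ⊤
  [2] ⊤
  [3] ⊤
  [4] ⊤
  [5] ⊤
  [6] −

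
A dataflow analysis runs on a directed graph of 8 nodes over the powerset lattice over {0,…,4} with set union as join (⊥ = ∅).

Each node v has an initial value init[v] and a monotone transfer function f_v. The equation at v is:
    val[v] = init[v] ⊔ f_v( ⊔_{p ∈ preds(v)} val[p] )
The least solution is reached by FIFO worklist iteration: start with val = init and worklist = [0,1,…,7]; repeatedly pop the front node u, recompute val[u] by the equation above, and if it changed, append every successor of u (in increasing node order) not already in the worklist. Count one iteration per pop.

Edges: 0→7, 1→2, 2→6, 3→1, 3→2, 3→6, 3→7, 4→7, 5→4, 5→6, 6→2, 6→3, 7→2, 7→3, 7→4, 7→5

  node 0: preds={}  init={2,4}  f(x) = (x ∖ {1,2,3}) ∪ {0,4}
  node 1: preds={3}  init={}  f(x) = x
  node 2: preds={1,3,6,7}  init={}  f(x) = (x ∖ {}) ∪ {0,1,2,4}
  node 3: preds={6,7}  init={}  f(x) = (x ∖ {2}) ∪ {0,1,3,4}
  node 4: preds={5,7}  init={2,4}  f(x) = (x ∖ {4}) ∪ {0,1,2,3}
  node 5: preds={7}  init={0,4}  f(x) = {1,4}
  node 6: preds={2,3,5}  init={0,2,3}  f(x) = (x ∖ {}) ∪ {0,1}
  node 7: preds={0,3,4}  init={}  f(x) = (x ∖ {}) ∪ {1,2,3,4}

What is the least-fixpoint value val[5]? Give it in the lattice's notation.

{0,1,4}

Iteration log — 13 steps:
  step 1. node 0  ⊔preds={}  new={0,2,4}  old={2,4}  +wl: 
  step 2. node 1  ⊔preds={}  new={}  stable
  step 3. node 2  ⊔preds={0,2,3}  new={0,1,2,3,4}  old={}  +wl: 
  step 4. node 3  ⊔preds={0,2,3}  new={0,1,3,4}  old={}  +wl: 1,2
  step 5. node 4  ⊔preds={0,4}  new={0,1,2,3,4}  old={2,4}  +wl: 
  step 6. node 5  ⊔preds={}  new={0,1,4}  old={0,4}  +wl: 4
  step 7. node 6  ⊔preds={0,1,2,3,4}  new={0,1,2,3,4}  old={0,2,3}  +wl: 3
  step 8. node 7  ⊔preds={0,1,2,3,4}  new={0,1,2,3,4}  old={}  +wl: 5
  step 9. node 1  ⊔preds={0,1,3,4}  new={0,1,3,4}  old={}  +wl: 
  step 10. node 2  ⊔preds={0,1,2,3,4}  new={0,1,2,3,4}  stable
  step 11. node 4  ⊔preds={0,1,2,3,4}  new={0,1,2,3,4}  stable
  step 12. node 3  ⊔preds={0,1,2,3,4}  new={0,1,3,4}  stable
  step 13. node 5  ⊔preds={0,1,2,3,4}  new={0,1,4}  stable

Least fixpoint reached:
  node 0: {0,2,4}
  node 1: {0,1,3,4}
  node 2: {0,1,2,3,4}
  node 3: {0,1,3,4}
  node 4: {0,1,2,3,4}
  node 5: {0,1,4}
  node 6: {0,1,2,3,4}
  node 7: {0,1,2,3,4}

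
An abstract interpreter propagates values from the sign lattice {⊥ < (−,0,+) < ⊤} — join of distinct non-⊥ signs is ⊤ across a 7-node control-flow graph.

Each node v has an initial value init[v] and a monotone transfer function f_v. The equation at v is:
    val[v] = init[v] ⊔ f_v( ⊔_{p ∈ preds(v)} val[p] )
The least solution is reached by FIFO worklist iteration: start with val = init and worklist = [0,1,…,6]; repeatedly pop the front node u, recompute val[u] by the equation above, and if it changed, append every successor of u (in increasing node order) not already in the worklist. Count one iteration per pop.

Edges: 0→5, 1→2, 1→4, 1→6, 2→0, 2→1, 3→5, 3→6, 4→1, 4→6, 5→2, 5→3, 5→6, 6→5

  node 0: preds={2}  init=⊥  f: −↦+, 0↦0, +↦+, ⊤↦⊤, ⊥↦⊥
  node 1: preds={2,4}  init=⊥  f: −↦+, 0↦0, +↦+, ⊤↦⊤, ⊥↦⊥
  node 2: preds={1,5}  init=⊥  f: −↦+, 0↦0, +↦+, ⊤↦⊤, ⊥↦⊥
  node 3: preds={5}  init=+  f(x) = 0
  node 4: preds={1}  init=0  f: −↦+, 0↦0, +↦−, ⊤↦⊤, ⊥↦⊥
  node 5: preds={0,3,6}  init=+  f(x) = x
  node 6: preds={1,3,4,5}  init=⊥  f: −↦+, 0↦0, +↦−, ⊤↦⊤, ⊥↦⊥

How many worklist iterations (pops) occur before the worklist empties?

15

Trace (15 dequeues):
  [1] u=0 | in ⊥ | out ⊥ | ==
  [2] u=1 | in 0 | out 0 | prev ⊥ | push {}
  [3] u=2 | in ⊤ | out ⊤ | prev ⊥ | push {0,1}
  [4] u=3 | in + | out ⊤ | prev + | push {}
  [5] u=4 | in 0 | out 0 | ==
  [6] u=5 | in ⊤ | out ⊤ | prev + | push {2,3}
  [7] u=6 | in ⊤ | out ⊤ | prev ⊥ | push {5}
  [8] u=0 | in ⊤ | out ⊤ | prev ⊥ | push {}
  [9] u=1 | in ⊤ | out ⊤ | prev 0 | push {4,6}
  [10] u=2 | in ⊤ | out ⊤ | ==
  [11] u=3 | in ⊤ | out ⊤ | ==
  [12] u=5 | in ⊤ | out ⊤ | ==
  [13] u=4 | in ⊤ | out ⊤ | prev 0 | push {1}
  [14] u=6 | in ⊤ | out ⊤ | ==
  [15] u=1 | in ⊤ | out ⊤ | ==

Converged values:
  [0] ⊤
  [1] ⊤
  [2] ⊤
  [3] ⊤
  [4] ⊤
  [5] ⊤
  [6] ⊤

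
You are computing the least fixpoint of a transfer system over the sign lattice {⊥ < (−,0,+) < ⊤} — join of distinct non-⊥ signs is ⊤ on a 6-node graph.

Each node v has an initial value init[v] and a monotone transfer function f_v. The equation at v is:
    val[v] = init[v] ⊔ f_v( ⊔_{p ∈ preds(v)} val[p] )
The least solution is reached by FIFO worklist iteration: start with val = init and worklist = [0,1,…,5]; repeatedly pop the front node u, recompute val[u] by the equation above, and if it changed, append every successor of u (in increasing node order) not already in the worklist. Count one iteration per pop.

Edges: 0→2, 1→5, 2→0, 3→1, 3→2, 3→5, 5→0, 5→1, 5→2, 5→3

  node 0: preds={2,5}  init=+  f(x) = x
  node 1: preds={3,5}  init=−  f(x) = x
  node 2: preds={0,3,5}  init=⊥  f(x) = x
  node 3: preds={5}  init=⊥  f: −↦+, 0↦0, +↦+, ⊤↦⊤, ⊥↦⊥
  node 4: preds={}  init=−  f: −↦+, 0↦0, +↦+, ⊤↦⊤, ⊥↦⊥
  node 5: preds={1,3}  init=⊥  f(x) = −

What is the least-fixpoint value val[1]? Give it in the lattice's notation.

Trace (14 dequeues):
  [1] u=0 | in ⊥ | out + | ==
  [2] u=1 | in ⊥ | out − | ==
  [3] u=2 | in + | out + | prev ⊥ | push {0}
  [4] u=3 | in ⊥ | out ⊥ | ==
  [5] u=4 | in ⊥ | out − | ==
  [6] u=5 | in − | out − | prev ⊥ | push {1,2,3}
  [7] u=0 | in ⊤ | out ⊤ | prev + | push {}
  [8] u=1 | in − | out − | ==
  [9] u=2 | in ⊤ | out ⊤ | prev + | push {0}
  [10] u=3 | in − | out + | prev ⊥ | push {1,2,5}
  [11] u=0 | in ⊤ | out ⊤ | ==
  [12] u=1 | in ⊤ | out ⊤ | prev − | push {}
  [13] u=2 | in ⊤ | out ⊤ | ==
  [14] u=5 | in ⊤ | out − | ==

Converged values:
  [0] ⊤
  [1] ⊤
  [2] ⊤
  [3] +
  [4] −
  [5] −

⊤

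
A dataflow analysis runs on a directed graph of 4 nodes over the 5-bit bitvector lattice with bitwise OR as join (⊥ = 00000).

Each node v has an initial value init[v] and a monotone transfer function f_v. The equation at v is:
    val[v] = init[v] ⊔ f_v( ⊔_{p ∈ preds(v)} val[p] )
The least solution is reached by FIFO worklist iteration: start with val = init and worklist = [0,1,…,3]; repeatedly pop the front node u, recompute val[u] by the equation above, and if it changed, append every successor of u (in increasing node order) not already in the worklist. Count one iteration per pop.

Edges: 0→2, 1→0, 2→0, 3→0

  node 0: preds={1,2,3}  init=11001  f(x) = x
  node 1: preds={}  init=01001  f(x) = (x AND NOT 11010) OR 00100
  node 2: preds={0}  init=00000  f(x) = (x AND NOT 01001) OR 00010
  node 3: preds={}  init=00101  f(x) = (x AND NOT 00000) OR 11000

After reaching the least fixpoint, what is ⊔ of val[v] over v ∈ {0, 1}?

Iteration log — 6 steps:
  step 1. node 0  ⊔preds=01101  new=11101  old=11001  +wl: 
  step 2. node 1  ⊔preds=00000  new=01101  old=01001  +wl: 0
  step 3. node 2  ⊔preds=11101  new=10110  old=00000  +wl: 
  step 4. node 3  ⊔preds=00000  new=11101  old=00101  +wl: 
  step 5. node 0  ⊔preds=11111  new=11111  old=11101  +wl: 2
  step 6. node 2  ⊔preds=11111  new=10110  stable

Least fixpoint reached:
  node 0: 11111
  node 1: 01101
  node 2: 10110
  node 3: 11101

11111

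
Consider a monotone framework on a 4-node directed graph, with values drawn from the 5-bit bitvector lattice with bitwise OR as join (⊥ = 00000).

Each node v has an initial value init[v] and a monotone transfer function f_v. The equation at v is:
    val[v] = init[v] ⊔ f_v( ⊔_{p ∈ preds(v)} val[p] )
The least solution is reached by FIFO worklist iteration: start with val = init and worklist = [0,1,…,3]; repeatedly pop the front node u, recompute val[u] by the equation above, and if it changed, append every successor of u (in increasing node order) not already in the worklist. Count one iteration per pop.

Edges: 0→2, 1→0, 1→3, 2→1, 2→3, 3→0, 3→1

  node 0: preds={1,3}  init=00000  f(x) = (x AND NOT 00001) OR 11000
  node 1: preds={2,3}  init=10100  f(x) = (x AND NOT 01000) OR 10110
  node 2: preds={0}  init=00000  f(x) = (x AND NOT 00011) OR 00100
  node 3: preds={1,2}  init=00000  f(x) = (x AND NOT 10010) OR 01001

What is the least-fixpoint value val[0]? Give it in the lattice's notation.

Iteration log — 9 steps:
  step 1. node 0  ⊔preds=10100  new=11100  old=00000  +wl: 
  step 2. node 1  ⊔preds=00000  new=10110  old=10100  +wl: 0
  step 3. node 2  ⊔preds=11100  new=11100  old=00000  +wl: 1
  step 4. node 3  ⊔preds=11110  new=01101  old=00000  +wl: 
  step 5. node 0  ⊔preds=11111  new=11110  old=11100  +wl: 2
  step 6. node 1  ⊔preds=11101  new=10111  old=10110  +wl: 0,3
  step 7. node 2  ⊔preds=11110  new=11100  stable
  step 8. node 0  ⊔preds=11111  new=11110  stable
  step 9. node 3  ⊔preds=11111  new=01101  stable

Least fixpoint reached:
  node 0: 11110
  node 1: 10111
  node 2: 11100
  node 3: 01101

11110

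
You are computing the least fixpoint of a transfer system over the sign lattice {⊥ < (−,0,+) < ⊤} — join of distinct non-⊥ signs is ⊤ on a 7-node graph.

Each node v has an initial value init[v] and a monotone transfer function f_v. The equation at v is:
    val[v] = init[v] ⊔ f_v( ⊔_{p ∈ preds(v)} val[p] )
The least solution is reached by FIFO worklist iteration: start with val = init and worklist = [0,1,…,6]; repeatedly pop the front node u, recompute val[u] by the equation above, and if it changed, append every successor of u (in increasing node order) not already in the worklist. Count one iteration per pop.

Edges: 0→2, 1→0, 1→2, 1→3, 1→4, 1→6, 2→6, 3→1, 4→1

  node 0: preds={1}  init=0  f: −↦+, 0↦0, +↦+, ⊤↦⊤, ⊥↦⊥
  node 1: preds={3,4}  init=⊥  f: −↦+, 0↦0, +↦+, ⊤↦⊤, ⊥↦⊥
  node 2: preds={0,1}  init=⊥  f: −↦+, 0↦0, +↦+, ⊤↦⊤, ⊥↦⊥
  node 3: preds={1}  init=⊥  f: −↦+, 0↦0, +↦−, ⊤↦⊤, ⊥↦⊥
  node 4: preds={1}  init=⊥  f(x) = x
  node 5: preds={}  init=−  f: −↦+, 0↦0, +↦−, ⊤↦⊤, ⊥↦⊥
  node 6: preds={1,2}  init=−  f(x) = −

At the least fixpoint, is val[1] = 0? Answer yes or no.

Iteration log — 7 steps:
  step 1. node 0  ⊔preds=⊥  new=0  stable
  step 2. node 1  ⊔preds=⊥  new=⊥  stable
  step 3. node 2  ⊔preds=0  new=0  old=⊥  +wl: 
  step 4. node 3  ⊔preds=⊥  new=⊥  stable
  step 5. node 4  ⊔preds=⊥  new=⊥  stable
  step 6. node 5  ⊔preds=⊥  new=−  stable
  step 7. node 6  ⊔preds=0  new=−  stable

Least fixpoint reached:
  node 0: 0
  node 1: ⊥
  node 2: 0
  node 3: ⊥
  node 4: ⊥
  node 5: −
  node 6: −

no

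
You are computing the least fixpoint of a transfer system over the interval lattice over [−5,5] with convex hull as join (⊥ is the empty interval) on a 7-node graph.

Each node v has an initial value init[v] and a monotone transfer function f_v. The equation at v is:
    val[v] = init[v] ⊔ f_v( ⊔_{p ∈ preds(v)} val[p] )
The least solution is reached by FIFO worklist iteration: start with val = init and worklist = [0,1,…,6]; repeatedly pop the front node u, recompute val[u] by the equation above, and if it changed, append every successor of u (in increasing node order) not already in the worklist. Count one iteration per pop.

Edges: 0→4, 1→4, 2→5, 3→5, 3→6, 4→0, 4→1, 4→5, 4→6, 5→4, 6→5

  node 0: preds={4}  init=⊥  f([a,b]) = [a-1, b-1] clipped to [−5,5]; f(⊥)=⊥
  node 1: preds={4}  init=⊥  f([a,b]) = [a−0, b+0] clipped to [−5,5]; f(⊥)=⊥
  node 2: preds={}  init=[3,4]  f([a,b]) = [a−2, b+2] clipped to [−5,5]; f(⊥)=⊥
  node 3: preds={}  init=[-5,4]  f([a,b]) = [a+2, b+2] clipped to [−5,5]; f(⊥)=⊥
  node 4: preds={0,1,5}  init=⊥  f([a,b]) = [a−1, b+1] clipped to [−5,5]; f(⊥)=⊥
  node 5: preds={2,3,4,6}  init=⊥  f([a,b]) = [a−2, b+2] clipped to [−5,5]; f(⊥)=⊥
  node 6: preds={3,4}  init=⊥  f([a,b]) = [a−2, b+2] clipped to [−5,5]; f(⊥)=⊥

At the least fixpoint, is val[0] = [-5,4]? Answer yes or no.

Worklist (13 pops):
  #1 pop 0: in=⊥ → ⊥ (no change)
  #2 pop 1: in=⊥ → ⊥ (no change)
  #3 pop 2: in=⊥ → [3,4] (no change)
  #4 pop 3: in=⊥ → [-5,4] (no change)
  #5 pop 4: in=⊥ → ⊥ (no change)
  #6 pop 5: in=[-5,4] → [-5,5] (was ⊥); enqueue [4]
  #7 pop 6: in=[-5,4] → [-5,5] (was ⊥); enqueue [5]
  #8 pop 4: in=[-5,5] → [-5,5] (was ⊥); enqueue [0,1,6]
  #9 pop 5: in=[-5,5] → [-5,5] (no change)
  #10 pop 0: in=[-5,5] → [-5,4] (was ⊥); enqueue [4]
  #11 pop 1: in=[-5,5] → [-5,5] (was ⊥); enqueue []
  #12 pop 6: in=[-5,5] → [-5,5] (no change)
  #13 pop 4: in=[-5,5] → [-5,5] (no change)

Fixpoint:
  val[0] = [-5,4]
  val[1] = [-5,5]
  val[2] = [3,4]
  val[3] = [-5,4]
  val[4] = [-5,5]
  val[5] = [-5,5]
  val[6] = [-5,5]

yes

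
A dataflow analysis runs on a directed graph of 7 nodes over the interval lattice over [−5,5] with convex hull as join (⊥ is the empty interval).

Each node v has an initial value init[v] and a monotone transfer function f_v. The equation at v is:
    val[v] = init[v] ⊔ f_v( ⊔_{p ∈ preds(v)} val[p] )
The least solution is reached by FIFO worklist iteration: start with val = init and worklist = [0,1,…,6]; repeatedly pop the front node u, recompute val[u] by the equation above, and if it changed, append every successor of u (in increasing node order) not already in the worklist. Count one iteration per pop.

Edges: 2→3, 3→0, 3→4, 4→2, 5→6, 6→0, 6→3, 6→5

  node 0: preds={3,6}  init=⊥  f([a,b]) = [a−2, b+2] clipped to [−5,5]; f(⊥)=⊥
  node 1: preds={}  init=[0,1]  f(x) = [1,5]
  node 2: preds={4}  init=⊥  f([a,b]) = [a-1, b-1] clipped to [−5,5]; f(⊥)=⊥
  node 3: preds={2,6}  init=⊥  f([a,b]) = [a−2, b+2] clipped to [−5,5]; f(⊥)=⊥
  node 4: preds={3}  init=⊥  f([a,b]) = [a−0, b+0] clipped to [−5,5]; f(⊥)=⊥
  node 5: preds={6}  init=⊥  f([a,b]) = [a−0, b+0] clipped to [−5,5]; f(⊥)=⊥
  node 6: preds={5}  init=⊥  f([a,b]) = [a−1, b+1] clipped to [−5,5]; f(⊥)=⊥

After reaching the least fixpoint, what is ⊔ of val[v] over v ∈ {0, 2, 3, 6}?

Worklist (7 pops):
  #1 pop 0: in=⊥ → ⊥ (no change)
  #2 pop 1: in=⊥ → [0,5] (was [0,1]); enqueue []
  #3 pop 2: in=⊥ → ⊥ (no change)
  #4 pop 3: in=⊥ → ⊥ (no change)
  #5 pop 4: in=⊥ → ⊥ (no change)
  #6 pop 5: in=⊥ → ⊥ (no change)
  #7 pop 6: in=⊥ → ⊥ (no change)

Fixpoint:
  val[0] = ⊥
  val[1] = [0,5]
  val[2] = ⊥
  val[3] = ⊥
  val[4] = ⊥
  val[5] = ⊥
  val[6] = ⊥

⊥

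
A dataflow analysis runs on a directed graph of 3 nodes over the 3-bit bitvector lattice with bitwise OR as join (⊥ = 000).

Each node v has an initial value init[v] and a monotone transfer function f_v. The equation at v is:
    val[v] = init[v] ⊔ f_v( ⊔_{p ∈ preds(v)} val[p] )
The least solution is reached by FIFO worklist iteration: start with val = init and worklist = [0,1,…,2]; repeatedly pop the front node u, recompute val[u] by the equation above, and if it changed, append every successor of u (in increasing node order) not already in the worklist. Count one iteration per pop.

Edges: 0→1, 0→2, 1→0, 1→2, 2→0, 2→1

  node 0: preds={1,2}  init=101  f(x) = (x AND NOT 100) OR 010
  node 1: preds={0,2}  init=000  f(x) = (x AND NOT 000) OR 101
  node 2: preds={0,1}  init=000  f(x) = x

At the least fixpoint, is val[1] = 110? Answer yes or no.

no

Trace (5 dequeues):
  [1] u=0 | in 000 | out 111 | prev 101 | push {}
  [2] u=1 | in 111 | out 111 | prev 000 | push {0}
  [3] u=2 | in 111 | out 111 | prev 000 | push {1}
  [4] u=0 | in 111 | out 111 | ==
  [5] u=1 | in 111 | out 111 | ==

Converged values:
  [0] 111
  [1] 111
  [2] 111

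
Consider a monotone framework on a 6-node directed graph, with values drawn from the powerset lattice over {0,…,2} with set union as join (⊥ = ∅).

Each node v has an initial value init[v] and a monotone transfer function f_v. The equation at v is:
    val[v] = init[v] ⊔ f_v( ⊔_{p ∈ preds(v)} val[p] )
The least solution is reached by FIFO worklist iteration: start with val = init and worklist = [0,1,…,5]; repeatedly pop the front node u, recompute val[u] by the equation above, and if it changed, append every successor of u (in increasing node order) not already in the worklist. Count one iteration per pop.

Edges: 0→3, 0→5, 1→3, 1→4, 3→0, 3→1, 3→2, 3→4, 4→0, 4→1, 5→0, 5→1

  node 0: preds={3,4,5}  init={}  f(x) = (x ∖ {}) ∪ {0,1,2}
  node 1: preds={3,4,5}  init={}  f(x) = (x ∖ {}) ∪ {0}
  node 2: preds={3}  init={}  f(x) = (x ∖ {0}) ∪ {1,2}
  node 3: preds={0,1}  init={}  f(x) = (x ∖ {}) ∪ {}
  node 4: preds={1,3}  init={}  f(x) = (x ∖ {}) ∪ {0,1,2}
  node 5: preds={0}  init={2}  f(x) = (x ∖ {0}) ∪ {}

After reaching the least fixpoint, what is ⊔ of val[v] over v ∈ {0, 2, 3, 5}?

{0,1,2}

Trace (11 dequeues):
  [1] u=0 | in {2} | out {0,1,2} | prev {} | push {}
  [2] u=1 | in {2} | out {0,2} | prev {} | push {}
  [3] u=2 | in {} | out {1,2} | prev {} | push {}
  [4] u=3 | in {0,1,2} | out {0,1,2} | prev {} | push {0,1,2}
  [5] u=4 | in {0,1,2} | out {0,1,2} | prev {} | push {}
  [6] u=5 | in {0,1,2} | out {1,2} | prev {2} | push {}
  [7] u=0 | in {0,1,2} | out {0,1,2} | ==
  [8] u=1 | in {0,1,2} | out {0,1,2} | prev {0,2} | push {3,4}
  [9] u=2 | in {0,1,2} | out {1,2} | ==
  [10] u=3 | in {0,1,2} | out {0,1,2} | ==
  [11] u=4 | in {0,1,2} | out {0,1,2} | ==

Converged values:
  [0] {0,1,2}
  [1] {0,1,2}
  [2] {1,2}
  [3] {0,1,2}
  [4] {0,1,2}
  [5] {1,2}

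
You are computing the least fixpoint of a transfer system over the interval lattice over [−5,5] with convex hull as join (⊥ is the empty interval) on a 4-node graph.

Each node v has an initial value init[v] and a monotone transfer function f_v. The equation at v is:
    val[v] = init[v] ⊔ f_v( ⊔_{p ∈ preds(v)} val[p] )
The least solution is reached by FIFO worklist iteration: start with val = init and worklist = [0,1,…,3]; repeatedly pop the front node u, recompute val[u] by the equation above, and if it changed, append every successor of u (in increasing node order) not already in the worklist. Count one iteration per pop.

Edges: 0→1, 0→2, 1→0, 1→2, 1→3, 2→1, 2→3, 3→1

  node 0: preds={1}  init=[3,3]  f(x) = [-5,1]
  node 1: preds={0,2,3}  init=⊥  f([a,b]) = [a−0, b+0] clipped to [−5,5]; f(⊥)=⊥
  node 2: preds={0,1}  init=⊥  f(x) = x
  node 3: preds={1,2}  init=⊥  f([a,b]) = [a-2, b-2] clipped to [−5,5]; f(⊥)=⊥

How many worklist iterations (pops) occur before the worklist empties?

6

Iteration log — 6 steps:
  step 1. node 0  ⊔preds=⊥  new=[-5,3]  old=[3,3]  +wl: 
  step 2. node 1  ⊔preds=[-5,3]  new=[-5,3]  old=⊥  +wl: 0
  step 3. node 2  ⊔preds=[-5,3]  new=[-5,3]  old=⊥  +wl: 1
  step 4. node 3  ⊔preds=[-5,3]  new=[-5,1]  old=⊥  +wl: 
  step 5. node 0  ⊔preds=[-5,3]  new=[-5,3]  stable
  step 6. node 1  ⊔preds=[-5,3]  new=[-5,3]  stable

Least fixpoint reached:
  node 0: [-5,3]
  node 1: [-5,3]
  node 2: [-5,3]
  node 3: [-5,1]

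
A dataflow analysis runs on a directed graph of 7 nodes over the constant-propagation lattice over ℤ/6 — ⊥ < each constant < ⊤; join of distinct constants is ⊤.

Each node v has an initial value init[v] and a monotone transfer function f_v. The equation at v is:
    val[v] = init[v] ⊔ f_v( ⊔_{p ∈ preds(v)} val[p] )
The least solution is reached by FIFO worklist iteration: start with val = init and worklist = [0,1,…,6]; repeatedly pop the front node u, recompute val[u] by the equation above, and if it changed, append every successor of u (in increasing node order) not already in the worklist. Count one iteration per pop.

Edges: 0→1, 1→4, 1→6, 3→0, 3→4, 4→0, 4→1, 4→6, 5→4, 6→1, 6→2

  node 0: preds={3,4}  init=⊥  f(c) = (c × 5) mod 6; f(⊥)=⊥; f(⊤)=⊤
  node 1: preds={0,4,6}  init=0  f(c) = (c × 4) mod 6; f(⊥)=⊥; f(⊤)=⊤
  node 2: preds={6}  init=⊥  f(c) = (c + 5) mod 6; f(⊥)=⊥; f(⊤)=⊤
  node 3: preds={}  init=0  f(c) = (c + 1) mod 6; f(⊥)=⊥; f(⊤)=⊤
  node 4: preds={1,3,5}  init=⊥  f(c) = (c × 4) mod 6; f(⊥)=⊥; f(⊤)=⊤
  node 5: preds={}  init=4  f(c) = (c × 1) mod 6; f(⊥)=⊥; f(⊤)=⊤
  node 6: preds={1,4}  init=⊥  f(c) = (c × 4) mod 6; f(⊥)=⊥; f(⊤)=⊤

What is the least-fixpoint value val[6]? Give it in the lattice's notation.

Trace (12 dequeues):
  [1] u=0 | in 0 | out 0 | prev ⊥ | push {}
  [2] u=1 | in 0 | out 0 | ==
  [3] u=2 | in ⊥ | out ⊥ | ==
  [4] u=3 | in ⊥ | out 0 | ==
  [5] u=4 | in ⊤ | out ⊤ | prev ⊥ | push {0,1}
  [6] u=5 | in ⊥ | out 4 | ==
  [7] u=6 | in ⊤ | out ⊤ | prev ⊥ | push {2}
  [8] u=0 | in ⊤ | out ⊤ | prev 0 | push {}
  [9] u=1 | in ⊤ | out ⊤ | prev 0 | push {4,6}
  [10] u=2 | in ⊤ | out ⊤ | prev ⊥ | push {}
  [11] u=4 | in ⊤ | out ⊤ | ==
  [12] u=6 | in ⊤ | out ⊤ | ==

Converged values:
  [0] ⊤
  [1] ⊤
  [2] ⊤
  [3] 0
  [4] ⊤
  [5] 4
  [6] ⊤

⊤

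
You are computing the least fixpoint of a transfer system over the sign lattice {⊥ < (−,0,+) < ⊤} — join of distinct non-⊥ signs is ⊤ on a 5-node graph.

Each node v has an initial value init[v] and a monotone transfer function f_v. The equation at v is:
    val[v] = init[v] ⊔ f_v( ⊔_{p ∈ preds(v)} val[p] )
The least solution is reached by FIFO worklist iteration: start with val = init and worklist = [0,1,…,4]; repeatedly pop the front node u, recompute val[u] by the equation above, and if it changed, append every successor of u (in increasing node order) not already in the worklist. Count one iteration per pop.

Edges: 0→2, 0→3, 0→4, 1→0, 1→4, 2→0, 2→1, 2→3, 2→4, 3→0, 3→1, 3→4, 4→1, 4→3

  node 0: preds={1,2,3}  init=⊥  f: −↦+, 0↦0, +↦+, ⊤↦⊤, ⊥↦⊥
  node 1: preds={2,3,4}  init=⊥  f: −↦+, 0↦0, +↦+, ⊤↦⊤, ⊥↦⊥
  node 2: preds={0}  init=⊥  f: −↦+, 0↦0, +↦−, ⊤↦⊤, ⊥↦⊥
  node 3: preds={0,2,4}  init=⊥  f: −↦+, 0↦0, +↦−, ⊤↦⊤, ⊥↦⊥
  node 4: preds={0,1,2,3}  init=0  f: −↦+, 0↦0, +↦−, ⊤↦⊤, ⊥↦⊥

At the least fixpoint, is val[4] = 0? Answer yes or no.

yes

Worklist (12 pops):
  #1 pop 0: in=⊥ → ⊥ (no change)
  #2 pop 1: in=0 → 0 (was ⊥); enqueue [0]
  #3 pop 2: in=⊥ → ⊥ (no change)
  #4 pop 3: in=0 → 0 (was ⊥); enqueue [1]
  #5 pop 4: in=0 → 0 (no change)
  #6 pop 0: in=0 → 0 (was ⊥); enqueue [2,3,4]
  #7 pop 1: in=0 → 0 (no change)
  #8 pop 2: in=0 → 0 (was ⊥); enqueue [0,1]
  #9 pop 3: in=0 → 0 (no change)
  #10 pop 4: in=0 → 0 (no change)
  #11 pop 0: in=0 → 0 (no change)
  #12 pop 1: in=0 → 0 (no change)

Fixpoint:
  val[0] = 0
  val[1] = 0
  val[2] = 0
  val[3] = 0
  val[4] = 0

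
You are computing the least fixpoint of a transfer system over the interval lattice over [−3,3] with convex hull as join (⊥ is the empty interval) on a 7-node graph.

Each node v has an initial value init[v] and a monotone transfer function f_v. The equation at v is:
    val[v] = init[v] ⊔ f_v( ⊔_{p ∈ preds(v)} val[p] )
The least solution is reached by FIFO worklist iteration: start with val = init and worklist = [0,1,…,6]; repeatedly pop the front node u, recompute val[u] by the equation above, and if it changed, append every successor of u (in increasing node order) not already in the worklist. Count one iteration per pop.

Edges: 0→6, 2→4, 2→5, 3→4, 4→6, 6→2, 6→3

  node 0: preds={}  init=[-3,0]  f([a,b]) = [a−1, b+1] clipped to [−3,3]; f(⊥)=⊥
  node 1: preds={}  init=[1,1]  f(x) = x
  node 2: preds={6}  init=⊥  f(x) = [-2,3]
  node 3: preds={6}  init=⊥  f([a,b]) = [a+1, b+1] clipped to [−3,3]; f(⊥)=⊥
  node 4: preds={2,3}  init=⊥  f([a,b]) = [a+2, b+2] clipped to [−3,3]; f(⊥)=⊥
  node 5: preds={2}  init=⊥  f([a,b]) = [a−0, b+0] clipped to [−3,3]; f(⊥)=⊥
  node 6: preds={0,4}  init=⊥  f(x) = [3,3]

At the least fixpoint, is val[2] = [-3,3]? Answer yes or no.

Trace (10 dequeues):
  [1] u=0 | in ⊥ | out [-3,0] | ==
  [2] u=1 | in ⊥ | out [1,1] | ==
  [3] u=2 | in ⊥ | out [-2,3] | prev ⊥ | push {}
  [4] u=3 | in ⊥ | out ⊥ | ==
  [5] u=4 | in [-2,3] | out [0,3] | prev ⊥ | push {}
  [6] u=5 | in [-2,3] | out [-2,3] | prev ⊥ | push {}
  [7] u=6 | in [-3,3] | out [3,3] | prev ⊥ | push {2,3}
  [8] u=2 | in [3,3] | out [-2,3] | ==
  [9] u=3 | in [3,3] | out [3,3] | prev ⊥ | push {4}
  [10] u=4 | in [-2,3] | out [0,3] | ==

Converged values:
  [0] [-3,0]
  [1] [1,1]
  [2] [-2,3]
  [3] [3,3]
  [4] [0,3]
  [5] [-2,3]
  [6] [3,3]

no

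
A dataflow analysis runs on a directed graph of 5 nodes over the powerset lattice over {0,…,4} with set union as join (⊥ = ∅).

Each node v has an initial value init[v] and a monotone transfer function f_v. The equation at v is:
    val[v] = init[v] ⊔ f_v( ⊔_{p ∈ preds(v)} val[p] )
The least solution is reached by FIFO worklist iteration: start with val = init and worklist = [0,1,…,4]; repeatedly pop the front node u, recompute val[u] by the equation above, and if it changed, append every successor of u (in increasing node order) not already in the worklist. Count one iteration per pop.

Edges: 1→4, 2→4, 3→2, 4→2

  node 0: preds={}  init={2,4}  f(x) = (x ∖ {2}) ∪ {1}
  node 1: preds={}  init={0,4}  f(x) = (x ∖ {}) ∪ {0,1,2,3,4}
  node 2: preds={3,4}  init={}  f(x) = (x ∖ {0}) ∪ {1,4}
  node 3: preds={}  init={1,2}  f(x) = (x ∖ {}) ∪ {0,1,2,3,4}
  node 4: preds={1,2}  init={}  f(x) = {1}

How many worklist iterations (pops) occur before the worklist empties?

Trace (7 dequeues):
  [1] u=0 | in {} | out {1,2,4} | prev {2,4} | push {}
  [2] u=1 | in {} | out {0,1,2,3,4} | prev {0,4} | push {}
  [3] u=2 | in {1,2} | out {1,2,4} | prev {} | push {}
  [4] u=3 | in {} | out {0,1,2,3,4} | prev {1,2} | push {2}
  [5] u=4 | in {0,1,2,3,4} | out {1} | prev {} | push {}
  [6] u=2 | in {0,1,2,3,4} | out {1,2,3,4} | prev {1,2,4} | push {4}
  [7] u=4 | in {0,1,2,3,4} | out {1} | ==

Converged values:
  [0] {1,2,4}
  [1] {0,1,2,3,4}
  [2] {1,2,3,4}
  [3] {0,1,2,3,4}
  [4] {1}

7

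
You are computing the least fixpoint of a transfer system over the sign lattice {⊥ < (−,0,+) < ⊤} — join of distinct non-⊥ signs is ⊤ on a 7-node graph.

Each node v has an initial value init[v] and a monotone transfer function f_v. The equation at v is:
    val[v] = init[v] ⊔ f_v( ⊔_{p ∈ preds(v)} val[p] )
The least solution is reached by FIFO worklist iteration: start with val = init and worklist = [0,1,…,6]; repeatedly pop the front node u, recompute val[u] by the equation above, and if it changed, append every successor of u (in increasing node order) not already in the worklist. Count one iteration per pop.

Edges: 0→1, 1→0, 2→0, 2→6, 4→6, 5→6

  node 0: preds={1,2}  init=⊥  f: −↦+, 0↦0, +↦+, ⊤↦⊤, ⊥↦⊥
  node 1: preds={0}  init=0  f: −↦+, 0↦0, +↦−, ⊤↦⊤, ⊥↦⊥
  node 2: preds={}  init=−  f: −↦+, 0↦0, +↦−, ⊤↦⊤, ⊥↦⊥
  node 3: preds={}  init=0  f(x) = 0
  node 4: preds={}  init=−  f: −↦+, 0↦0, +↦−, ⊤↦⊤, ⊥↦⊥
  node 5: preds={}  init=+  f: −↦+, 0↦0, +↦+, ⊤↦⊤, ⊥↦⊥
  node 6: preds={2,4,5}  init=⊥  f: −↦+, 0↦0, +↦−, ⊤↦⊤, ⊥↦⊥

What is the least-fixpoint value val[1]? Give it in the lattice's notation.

Trace (8 dequeues):
  [1] u=0 | in ⊤ | out ⊤ | prev ⊥ | push {}
  [2] u=1 | in ⊤ | out ⊤ | prev 0 | push {0}
  [3] u=2 | in ⊥ | out − | ==
  [4] u=3 | in ⊥ | out 0 | ==
  [5] u=4 | in ⊥ | out − | ==
  [6] u=5 | in ⊥ | out + | ==
  [7] u=6 | in ⊤ | out ⊤ | prev ⊥ | push {}
  [8] u=0 | in ⊤ | out ⊤ | ==

Converged values:
  [0] ⊤
  [1] ⊤
  [2] −
  [3] 0
  [4] −
  [5] +
  [6] ⊤

⊤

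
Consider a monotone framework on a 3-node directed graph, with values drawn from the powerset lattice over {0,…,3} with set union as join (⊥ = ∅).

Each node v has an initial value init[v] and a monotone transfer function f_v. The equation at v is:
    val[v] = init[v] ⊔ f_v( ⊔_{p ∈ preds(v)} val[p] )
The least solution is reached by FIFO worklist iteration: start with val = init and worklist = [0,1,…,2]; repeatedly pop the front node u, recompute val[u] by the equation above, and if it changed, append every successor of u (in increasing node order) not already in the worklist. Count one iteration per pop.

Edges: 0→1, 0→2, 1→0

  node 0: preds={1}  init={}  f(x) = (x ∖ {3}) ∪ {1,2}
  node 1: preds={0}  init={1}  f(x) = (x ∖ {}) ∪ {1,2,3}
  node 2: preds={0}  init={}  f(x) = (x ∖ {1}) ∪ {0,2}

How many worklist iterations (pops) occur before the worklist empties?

4

Trace (4 dequeues):
  [1] u=0 | in {1} | out {1,2} | prev {} | push {}
  [2] u=1 | in {1,2} | out {1,2,3} | prev {1} | push {0}
  [3] u=2 | in {1,2} | out {0,2} | prev {} | push {}
  [4] u=0 | in {1,2,3} | out {1,2} | ==

Converged values:
  [0] {1,2}
  [1] {1,2,3}
  [2] {0,2}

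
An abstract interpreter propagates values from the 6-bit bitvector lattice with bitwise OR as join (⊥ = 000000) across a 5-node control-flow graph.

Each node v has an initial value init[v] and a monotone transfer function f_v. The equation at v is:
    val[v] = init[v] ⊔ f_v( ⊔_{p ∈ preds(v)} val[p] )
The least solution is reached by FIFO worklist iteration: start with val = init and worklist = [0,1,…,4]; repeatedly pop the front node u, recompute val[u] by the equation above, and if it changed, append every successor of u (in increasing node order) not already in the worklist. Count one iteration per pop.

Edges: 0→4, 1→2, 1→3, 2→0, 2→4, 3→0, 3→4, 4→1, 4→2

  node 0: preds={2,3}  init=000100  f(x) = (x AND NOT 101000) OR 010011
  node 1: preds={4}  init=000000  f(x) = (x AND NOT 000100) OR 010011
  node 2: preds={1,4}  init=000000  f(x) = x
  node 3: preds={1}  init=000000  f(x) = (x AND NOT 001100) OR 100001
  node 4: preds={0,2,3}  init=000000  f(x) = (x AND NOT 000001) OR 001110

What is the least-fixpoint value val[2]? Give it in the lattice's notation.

111111

Iteration log — 11 steps:
  step 1. node 0  ⊔preds=000000  new=010111  old=000100  +wl: 
  step 2. node 1  ⊔preds=000000  new=010011  old=000000  +wl: 
  step 3. node 2  ⊔preds=010011  new=010011  old=000000  +wl: 0
  step 4. node 3  ⊔preds=010011  new=110011  old=000000  +wl: 
  step 5. node 4  ⊔preds=110111  new=111110  old=000000  +wl: 1,2
  step 6. node 0  ⊔preds=110011  new=010111  stable
  step 7. node 1  ⊔preds=111110  new=111011  old=010011  +wl: 3
  step 8. node 2  ⊔preds=111111  new=111111  old=010011  +wl: 0,4
  step 9. node 3  ⊔preds=111011  new=110011  stable
  step 10. node 0  ⊔preds=111111  new=010111  stable
  step 11. node 4  ⊔preds=111111  new=111110  stable

Least fixpoint reached:
  node 0: 010111
  node 1: 111011
  node 2: 111111
  node 3: 110011
  node 4: 111110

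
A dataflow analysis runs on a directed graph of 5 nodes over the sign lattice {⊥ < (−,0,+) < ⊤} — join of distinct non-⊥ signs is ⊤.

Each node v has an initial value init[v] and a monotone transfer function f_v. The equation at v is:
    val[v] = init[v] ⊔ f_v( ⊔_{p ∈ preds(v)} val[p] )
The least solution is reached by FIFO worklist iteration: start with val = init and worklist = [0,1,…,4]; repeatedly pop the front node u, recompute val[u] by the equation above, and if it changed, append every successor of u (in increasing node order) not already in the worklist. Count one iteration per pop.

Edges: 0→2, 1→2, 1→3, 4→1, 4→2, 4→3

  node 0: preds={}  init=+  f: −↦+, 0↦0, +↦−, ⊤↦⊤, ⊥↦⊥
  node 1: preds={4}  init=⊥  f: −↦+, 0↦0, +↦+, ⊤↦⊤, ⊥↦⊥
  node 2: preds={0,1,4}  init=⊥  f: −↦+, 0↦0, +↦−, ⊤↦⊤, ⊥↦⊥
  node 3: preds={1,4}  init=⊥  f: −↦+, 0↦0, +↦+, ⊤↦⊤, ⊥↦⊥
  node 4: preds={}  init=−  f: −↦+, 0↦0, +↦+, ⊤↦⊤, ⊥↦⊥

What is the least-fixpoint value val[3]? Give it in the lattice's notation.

Iteration log — 5 steps:
  step 1. node 0  ⊔preds=⊥  new=+  stable
  step 2. node 1  ⊔preds=−  new=+  old=⊥  +wl: 
  step 3. node 2  ⊔preds=⊤  new=⊤  old=⊥  +wl: 
  step 4. node 3  ⊔preds=⊤  new=⊤  old=⊥  +wl: 
  step 5. node 4  ⊔preds=⊥  new=−  stable

Least fixpoint reached:
  node 0: +
  node 1: +
  node 2: ⊤
  node 3: ⊤
  node 4: −

⊤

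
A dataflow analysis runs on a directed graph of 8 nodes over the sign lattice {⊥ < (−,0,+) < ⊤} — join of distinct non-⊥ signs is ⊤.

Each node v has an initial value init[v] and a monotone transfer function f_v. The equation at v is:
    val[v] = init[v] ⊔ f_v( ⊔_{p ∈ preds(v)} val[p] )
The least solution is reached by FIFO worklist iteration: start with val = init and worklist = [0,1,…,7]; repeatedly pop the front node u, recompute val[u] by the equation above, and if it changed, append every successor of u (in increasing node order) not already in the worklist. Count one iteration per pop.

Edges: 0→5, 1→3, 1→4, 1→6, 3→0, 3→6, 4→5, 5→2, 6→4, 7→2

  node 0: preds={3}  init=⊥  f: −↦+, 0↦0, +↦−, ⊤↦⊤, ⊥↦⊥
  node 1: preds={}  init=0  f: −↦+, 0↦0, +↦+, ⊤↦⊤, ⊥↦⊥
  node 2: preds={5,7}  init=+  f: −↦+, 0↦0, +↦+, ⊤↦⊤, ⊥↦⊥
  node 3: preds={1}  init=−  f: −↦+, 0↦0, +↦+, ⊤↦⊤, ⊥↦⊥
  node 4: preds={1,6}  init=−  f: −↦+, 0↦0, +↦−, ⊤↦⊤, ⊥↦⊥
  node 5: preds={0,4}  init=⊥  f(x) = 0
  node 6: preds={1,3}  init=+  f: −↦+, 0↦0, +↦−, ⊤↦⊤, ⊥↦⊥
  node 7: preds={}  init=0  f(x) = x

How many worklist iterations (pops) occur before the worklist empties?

12

Worklist (12 pops):
  #1 pop 0: in=− → + (was ⊥); enqueue []
  #2 pop 1: in=⊥ → 0 (no change)
  #3 pop 2: in=0 → ⊤ (was +); enqueue []
  #4 pop 3: in=0 → ⊤ (was −); enqueue [0]
  #5 pop 4: in=⊤ → ⊤ (was −); enqueue []
  #6 pop 5: in=⊤ → 0 (was ⊥); enqueue [2]
  #7 pop 6: in=⊤ → ⊤ (was +); enqueue [4]
  #8 pop 7: in=⊥ → 0 (no change)
  #9 pop 0: in=⊤ → ⊤ (was +); enqueue [5]
  #10 pop 2: in=0 → ⊤ (no change)
  #11 pop 4: in=⊤ → ⊤ (no change)
  #12 pop 5: in=⊤ → 0 (no change)

Fixpoint:
  val[0] = ⊤
  val[1] = 0
  val[2] = ⊤
  val[3] = ⊤
  val[4] = ⊤
  val[5] = 0
  val[6] = ⊤
  val[7] = 0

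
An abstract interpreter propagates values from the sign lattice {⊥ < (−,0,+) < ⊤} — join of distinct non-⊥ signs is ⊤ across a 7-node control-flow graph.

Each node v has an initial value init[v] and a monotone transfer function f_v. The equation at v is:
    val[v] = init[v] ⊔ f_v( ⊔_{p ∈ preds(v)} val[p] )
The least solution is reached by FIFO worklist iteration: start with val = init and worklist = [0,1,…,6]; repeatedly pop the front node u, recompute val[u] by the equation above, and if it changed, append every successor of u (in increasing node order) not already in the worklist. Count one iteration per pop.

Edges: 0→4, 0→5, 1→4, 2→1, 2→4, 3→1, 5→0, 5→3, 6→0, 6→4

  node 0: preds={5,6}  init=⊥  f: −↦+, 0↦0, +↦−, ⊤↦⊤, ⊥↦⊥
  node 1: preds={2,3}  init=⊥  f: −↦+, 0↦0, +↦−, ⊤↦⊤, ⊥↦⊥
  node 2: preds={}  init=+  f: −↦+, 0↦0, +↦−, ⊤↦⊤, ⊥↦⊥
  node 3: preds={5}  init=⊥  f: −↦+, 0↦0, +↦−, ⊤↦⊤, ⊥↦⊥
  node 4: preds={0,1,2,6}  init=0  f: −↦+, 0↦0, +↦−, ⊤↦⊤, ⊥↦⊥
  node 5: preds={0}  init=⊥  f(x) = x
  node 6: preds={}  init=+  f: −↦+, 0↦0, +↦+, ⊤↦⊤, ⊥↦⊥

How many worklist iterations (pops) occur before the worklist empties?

Trace (16 dequeues):
  [1] u=0 | in + | out − | prev ⊥ | push {}
  [2] u=1 | in + | out − | prev ⊥ | push {}
  [3] u=2 | in ⊥ | out + | ==
  [4] u=3 | in ⊥ | out ⊥ | ==
  [5] u=4 | in ⊤ | out ⊤ | prev 0 | push {}
  [6] u=5 | in − | out − | prev ⊥ | push {0,3}
  [7] u=6 | in ⊥ | out + | ==
  [8] u=0 | in ⊤ | out ⊤ | prev − | push {4,5}
  [9] u=3 | in − | out + | prev ⊥ | push {1}
  [10] u=4 | in ⊤ | out ⊤ | ==
  [11] u=5 | in ⊤ | out ⊤ | prev − | push {0,3}
  [12] u=1 | in + | out − | ==
  [13] u=0 | in ⊤ | out ⊤ | ==
  [14] u=3 | in ⊤ | out ⊤ | prev + | push {1}
  [15] u=1 | in ⊤ | out ⊤ | prev − | push {4}
  [16] u=4 | in ⊤ | out ⊤ | ==

Converged values:
  [0] ⊤
  [1] ⊤
  [2] +
  [3] ⊤
  [4] ⊤
  [5] ⊤
  [6] +

16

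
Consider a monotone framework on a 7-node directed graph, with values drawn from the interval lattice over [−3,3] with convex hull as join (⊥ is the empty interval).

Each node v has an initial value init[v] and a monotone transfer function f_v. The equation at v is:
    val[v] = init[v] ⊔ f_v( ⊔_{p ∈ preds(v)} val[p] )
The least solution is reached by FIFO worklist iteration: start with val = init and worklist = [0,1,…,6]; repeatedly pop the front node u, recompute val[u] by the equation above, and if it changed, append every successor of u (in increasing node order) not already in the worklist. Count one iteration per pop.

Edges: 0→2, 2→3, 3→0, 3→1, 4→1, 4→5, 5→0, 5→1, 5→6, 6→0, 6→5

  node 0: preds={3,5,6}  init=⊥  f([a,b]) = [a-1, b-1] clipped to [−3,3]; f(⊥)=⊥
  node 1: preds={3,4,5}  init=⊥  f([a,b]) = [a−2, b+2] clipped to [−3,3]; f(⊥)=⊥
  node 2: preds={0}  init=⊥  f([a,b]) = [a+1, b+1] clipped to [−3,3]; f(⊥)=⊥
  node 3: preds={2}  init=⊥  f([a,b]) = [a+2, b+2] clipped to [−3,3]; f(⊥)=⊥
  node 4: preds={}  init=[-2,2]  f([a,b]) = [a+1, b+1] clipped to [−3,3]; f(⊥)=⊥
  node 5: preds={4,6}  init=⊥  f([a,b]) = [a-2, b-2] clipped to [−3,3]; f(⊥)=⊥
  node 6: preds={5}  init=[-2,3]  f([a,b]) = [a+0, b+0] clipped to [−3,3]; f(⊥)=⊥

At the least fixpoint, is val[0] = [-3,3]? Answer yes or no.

no

Iteration log — 10 steps:
  step 1. node 0  ⊔preds=[-2,3]  new=[-3,2]  old=⊥  +wl: 
  step 2. node 1  ⊔preds=[-2,2]  new=[-3,3]  old=⊥  +wl: 
  step 3. node 2  ⊔preds=[-3,2]  new=[-2,3]  old=⊥  +wl: 
  step 4. node 3  ⊔preds=[-2,3]  new=[0,3]  old=⊥  +wl: 0,1
  step 5. node 4  ⊔preds=⊥  new=[-2,2]  stable
  step 6. node 5  ⊔preds=[-2,3]  new=[-3,1]  old=⊥  +wl: 
  step 7. node 6  ⊔preds=[-3,1]  new=[-3,3]  old=[-2,3]  +wl: 5
  step 8. node 0  ⊔preds=[-3,3]  new=[-3,2]  stable
  step 9. node 1  ⊔preds=[-3,3]  new=[-3,3]  stable
  step 10. node 5  ⊔preds=[-3,3]  new=[-3,1]  stable

Least fixpoint reached:
  node 0: [-3,2]
  node 1: [-3,3]
  node 2: [-2,3]
  node 3: [0,3]
  node 4: [-2,2]
  node 5: [-3,1]
  node 6: [-3,3]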